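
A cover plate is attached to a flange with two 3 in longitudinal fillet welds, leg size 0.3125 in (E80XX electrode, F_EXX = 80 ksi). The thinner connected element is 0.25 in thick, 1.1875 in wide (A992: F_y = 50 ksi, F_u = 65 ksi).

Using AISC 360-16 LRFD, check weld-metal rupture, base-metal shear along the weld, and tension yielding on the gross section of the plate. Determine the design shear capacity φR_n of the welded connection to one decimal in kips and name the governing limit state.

Weld metal: throat = 0.707×0.3125 = 0.22094 in, L = 2×3 = 6 in. φR_n = 0.75 × 0.6 × 80 × 0.22094 × 6 = 47.7 kips.
Base metal shear (0.25 in plate): yield φR_n = 1.0×0.6×50×0.25×6 = 45.0 kips; rupture φR_n = 0.75×0.6×65×0.25×6 = 43.9 kips; take 43.9 kips (rupture).
Tension yield (gross): A_g = 1.1875×0.25 = 0.29688 in². φR_n = 0.90 × 50 × 0.29688 = 13.4 kips.
Governing: min(47.7, 43.9, 13.4) = 13.4 kips → gross-section yield.

13.4 kips (gross-section yield governs)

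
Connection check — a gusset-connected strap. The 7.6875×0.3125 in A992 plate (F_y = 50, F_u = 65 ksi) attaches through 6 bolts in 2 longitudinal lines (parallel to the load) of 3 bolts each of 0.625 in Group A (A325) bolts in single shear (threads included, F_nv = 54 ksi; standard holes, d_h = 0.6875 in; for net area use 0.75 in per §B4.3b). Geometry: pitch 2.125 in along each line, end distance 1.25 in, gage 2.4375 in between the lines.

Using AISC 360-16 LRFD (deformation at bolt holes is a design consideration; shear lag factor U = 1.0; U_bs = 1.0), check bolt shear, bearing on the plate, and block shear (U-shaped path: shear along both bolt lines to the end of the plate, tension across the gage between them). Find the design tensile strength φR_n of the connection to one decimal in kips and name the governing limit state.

Bolt shear: A_b = π(0.625)²/4 = 0.3068 in². φR_n = 0.75 × 54 × 0.3068 × 6 × 1 = 74.6 kips.
Bearing (0.3125 in plate, F_u = 65 ksi): end bolts L_c = 1.25 − 0.6875/2 = 0.90625, R_n = min(1.2×0.90625×0.3125×65, 2.4×0.625×0.3125×65) = 22.09 kips/bolt; interior L_c = 2.125 − 0.6875 = 1.4375, R_n = 30.469 kips/bolt. φR_n = 0.75 × (2×22.09 + 4×30.469) = 124.5 kips.
Block shear: shear path 2×[1.25+2×2.125] = 2×5.5 in, A_gv = 3.4375, A_nv = 2×(5.5 − 2.5×0.75)×0.3125 = 2.2656 in²; tension across gage: (2.4375 − 1×0.75)×0.3125 = 0.52734 in². R_n = min(0.6×65×2.2656, 0.6×50×3.4375) + 1.0×65×0.52734 = min(88.358, 103.13) + 34.277 = 122.64 kips. φR_n = 0.75 × 122.64 = 92.0 kips.
Governing: min(74.6, 124.5, 92.0) = 74.6 kips → bolt shear.

74.6 kips (bolt shear governs)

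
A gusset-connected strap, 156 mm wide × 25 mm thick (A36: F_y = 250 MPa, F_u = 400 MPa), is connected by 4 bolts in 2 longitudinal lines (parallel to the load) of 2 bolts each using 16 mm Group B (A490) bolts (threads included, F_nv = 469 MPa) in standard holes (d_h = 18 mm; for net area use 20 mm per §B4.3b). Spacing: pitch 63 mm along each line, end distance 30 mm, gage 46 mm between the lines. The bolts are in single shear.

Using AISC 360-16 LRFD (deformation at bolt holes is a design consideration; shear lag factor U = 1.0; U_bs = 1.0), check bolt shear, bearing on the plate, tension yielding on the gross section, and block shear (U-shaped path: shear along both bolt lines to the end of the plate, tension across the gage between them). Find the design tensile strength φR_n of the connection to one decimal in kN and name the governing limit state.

282.9 kN (bolt shear governs)

Bolt shear: A_b = π(16)²/4 = 201.06 mm². φR_n = 0.75 × 469 × 201.06 × 4 × 1 = 282.9 kN.
Bearing (25 mm plate, F_u = 400 MPa): end bolts L_c = 30 − 18/2 = 21, R_n = min(1.2×21×25×400, 2.4×16×25×400) = 252 kN/bolt; interior L_c = 63 − 18 = 45, R_n = 384 kN/bolt. φR_n = 0.75 × (2×252 + 2×384) = 954.0 kN.
Tension yield (gross): A_g = 156×25 = 3900 mm². φR_n = 0.90 × 250 × 3900 = 877.5 kN.
Block shear: shear path 2×[30+1×63] = 2×93 mm, A_gv = 4650, A_nv = 2×(93 − 1.5×20)×25 = 3150 mm²; tension across gage: (46 − 1×20)×25 = 650 mm². R_n = min(0.6×400×3150, 0.6×250×4650) + 1.0×400×650 = min(756, 697.5) + 260 = 957.5 kN. φR_n = 0.75 × 957.5 = 718.1 kN.
Governing: min(282.9, 954.0, 877.5, 718.1) = 282.9 kN → bolt shear.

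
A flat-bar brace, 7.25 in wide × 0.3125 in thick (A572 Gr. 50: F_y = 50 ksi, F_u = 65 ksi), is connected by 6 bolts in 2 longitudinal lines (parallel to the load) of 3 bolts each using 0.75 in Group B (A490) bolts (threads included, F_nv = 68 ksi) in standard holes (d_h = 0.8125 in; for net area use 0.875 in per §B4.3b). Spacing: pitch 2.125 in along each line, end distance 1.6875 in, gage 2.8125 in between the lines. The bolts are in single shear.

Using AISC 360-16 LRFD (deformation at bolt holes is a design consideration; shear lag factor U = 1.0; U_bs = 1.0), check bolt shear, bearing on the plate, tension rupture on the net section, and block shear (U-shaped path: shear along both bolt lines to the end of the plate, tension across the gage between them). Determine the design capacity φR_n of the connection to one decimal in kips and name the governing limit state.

Bolt shear: A_b = π(0.75)²/4 = 0.44179 in². φR_n = 0.75 × 68 × 0.44179 × 6 × 1 = 135.2 kips.
Bearing (0.3125 in plate, F_u = 65 ksi): end bolts L_c = 1.6875 − 0.8125/2 = 1.28125, R_n = min(1.2×1.28125×0.3125×65, 2.4×0.75×0.3125×65) = 31.23 kips/bolt; interior L_c = 2.125 − 0.8125 = 1.3125, R_n = 31.992 kips/bolt. φR_n = 0.75 × (2×31.23 + 4×31.992) = 142.8 kips.
Tension rupture (net): A_n = (7.25 − 2×0.875)×0.3125 = 1.7188 in² (U = 1.0, A_e = A_n). φR_n = 0.75 × 65 × 1.7188 = 83.8 kips.
Block shear: shear path 2×[1.6875+2×2.125] = 2×5.9375 in, A_gv = 3.7109, A_nv = 2×(5.9375 − 2.5×0.875)×0.3125 = 2.3438 in²; tension across gage: (2.8125 − 1×0.875)×0.3125 = 0.60547 in². R_n = min(0.6×65×2.3438, 0.6×50×3.7109) + 1.0×65×0.60547 = min(91.408, 111.33) + 39.356 = 130.76 kips. φR_n = 0.75 × 130.76 = 98.1 kips.
Governing: min(135.2, 142.8, 83.8, 98.1) = 83.8 kips → net-section rupture.

83.8 kips (net-section rupture governs)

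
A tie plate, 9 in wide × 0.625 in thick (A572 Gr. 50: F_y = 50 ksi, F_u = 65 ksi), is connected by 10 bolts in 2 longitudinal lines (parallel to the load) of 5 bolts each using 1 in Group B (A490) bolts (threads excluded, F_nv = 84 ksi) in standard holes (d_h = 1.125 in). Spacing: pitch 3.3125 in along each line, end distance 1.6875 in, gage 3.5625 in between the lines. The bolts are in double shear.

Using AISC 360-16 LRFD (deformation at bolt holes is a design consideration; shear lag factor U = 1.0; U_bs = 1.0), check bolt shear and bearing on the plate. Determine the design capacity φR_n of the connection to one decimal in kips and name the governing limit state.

667.3 kips (bearing governs)

Bolt shear: A_b = π(1)²/4 = 0.7854 in². φR_n = 0.75 × 84 × 0.7854 × 10 × 2 = 989.6 kips.
Bearing (0.625 in plate, F_u = 65 ksi): end bolts L_c = 1.6875 − 1.125/2 = 1.125, R_n = min(1.2×1.125×0.625×65, 2.4×1×0.625×65) = 54.844 kips/bolt; interior L_c = 3.3125 − 1.125 = 2.1875, R_n = 97.5 kips/bolt. φR_n = 0.75 × (2×54.844 + 8×97.5) = 667.3 kips.
Governing: min(989.6, 667.3) = 667.3 kips → bearing.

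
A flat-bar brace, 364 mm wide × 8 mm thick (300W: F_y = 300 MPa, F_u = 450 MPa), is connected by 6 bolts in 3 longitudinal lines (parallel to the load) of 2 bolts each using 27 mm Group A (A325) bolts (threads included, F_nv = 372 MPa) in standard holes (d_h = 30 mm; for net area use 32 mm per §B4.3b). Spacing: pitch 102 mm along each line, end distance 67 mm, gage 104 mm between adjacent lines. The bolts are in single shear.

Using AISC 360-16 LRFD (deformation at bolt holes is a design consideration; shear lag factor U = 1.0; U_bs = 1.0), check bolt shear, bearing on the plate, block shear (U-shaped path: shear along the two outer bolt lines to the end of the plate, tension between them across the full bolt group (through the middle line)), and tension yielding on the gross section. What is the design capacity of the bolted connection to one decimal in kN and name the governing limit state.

Bolt shear: A_b = π(27)²/4 = 572.56 mm². φR_n = 0.75 × 372 × 572.56 × 6 × 1 = 958.5 kN.
Bearing (8 mm plate, F_u = 450 MPa): end bolts L_c = 67 − 30/2 = 52, R_n = min(1.2×52×8×450, 2.4×27×8×450) = 224.64 kN/bolt; interior L_c = 102 − 30 = 72, R_n = 233.28 kN/bolt. φR_n = 0.75 × (3×224.64 + 3×233.28) = 1030.3 kN.
Block shear: shear path 2×[67+1×102] = 2×169 mm, A_gv = 2704, A_nv = 2×(169 − 1.5×32)×8 = 1936 mm²; tension across gage: (208 − 2×32)×8 = 1152 mm². R_n = min(0.6×450×1936, 0.6×300×2704) + 1.0×450×1152 = min(522.72, 486.72) + 518.4 = 1005.1 kN. φR_n = 0.75 × 1005.1 = 753.8 kN.
Tension yield (gross): A_g = 364×8 = 2912 mm². φR_n = 0.90 × 300 × 2912 = 786.2 kN.
Governing: min(958.5, 1030.3, 753.8, 786.2) = 753.8 kN → block shear.

753.8 kN (block shear governs)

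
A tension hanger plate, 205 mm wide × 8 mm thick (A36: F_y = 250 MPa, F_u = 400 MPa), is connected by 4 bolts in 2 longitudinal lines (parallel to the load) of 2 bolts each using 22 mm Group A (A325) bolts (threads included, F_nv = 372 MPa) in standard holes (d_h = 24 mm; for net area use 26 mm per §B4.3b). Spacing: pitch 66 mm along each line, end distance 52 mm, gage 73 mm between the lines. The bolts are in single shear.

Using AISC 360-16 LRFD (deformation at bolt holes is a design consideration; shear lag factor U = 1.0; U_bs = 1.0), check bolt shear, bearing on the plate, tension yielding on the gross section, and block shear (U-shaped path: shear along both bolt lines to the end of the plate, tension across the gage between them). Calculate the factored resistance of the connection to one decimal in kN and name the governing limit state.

325.2 kN (block shear governs)

Bolt shear: A_b = π(22)²/4 = 380.13 mm². φR_n = 0.75 × 372 × 380.13 × 4 × 1 = 424.2 kN.
Bearing (8 mm plate, F_u = 400 MPa): end bolts L_c = 52 − 24/2 = 40, R_n = min(1.2×40×8×400, 2.4×22×8×400) = 153.6 kN/bolt; interior L_c = 66 − 24 = 42, R_n = 161.28 kN/bolt. φR_n = 0.75 × (2×153.6 + 2×161.28) = 472.3 kN.
Tension yield (gross): A_g = 205×8 = 1640 mm². φR_n = 0.90 × 250 × 1640 = 369.0 kN.
Block shear: shear path 2×[52+1×66] = 2×118 mm, A_gv = 1888, A_nv = 2×(118 − 1.5×26)×8 = 1264 mm²; tension across gage: (73 − 1×26)×8 = 376 mm². R_n = min(0.6×400×1264, 0.6×250×1888) + 1.0×400×376 = min(303.36, 283.2) + 150.4 = 433.6 kN. φR_n = 0.75 × 433.6 = 325.2 kN.
Governing: min(424.2, 472.3, 369.0, 325.2) = 325.2 kN → block shear.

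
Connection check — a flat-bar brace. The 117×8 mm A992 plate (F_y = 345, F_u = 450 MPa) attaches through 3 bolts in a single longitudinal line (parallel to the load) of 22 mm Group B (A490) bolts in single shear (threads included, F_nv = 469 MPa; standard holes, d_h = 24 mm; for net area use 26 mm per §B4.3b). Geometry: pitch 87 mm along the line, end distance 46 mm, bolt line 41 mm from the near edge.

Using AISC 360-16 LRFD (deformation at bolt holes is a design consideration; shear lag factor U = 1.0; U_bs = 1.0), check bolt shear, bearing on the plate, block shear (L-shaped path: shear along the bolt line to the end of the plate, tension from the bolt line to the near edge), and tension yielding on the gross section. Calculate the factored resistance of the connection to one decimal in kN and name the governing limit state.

290.6 kN (gross-section yield governs)

Bolt shear: A_b = π(22)²/4 = 380.13 mm². φR_n = 0.75 × 469 × 380.13 × 3 × 1 = 401.1 kN.
Bearing (8 mm plate, F_u = 450 MPa): end bolts L_c = 46 − 24/2 = 34, R_n = min(1.2×34×8×450, 2.4×22×8×450) = 146.88 kN/bolt; interior L_c = 87 − 24 = 63, R_n = 190.08 kN/bolt. φR_n = 0.75 × (1×146.88 + 2×190.08) = 395.3 kN.
Block shear: shear path 1×[46+2×87] = 1×220 mm, A_gv = 1760, A_nv = 1×(220 − 2.5×26)×8 = 1240 mm²; tension to near edge: (41 − 0.5×26)×8 = 224 mm². R_n = min(0.6×450×1240, 0.6×345×1760) + 1.0×450×224 = min(334.8, 364.32) + 100.8 = 435.6 kN. φR_n = 0.75 × 435.6 = 326.7 kN.
Tension yield (gross): A_g = 117×8 = 936 mm². φR_n = 0.90 × 345 × 936 = 290.6 kN.
Governing: min(401.1, 395.3, 326.7, 290.6) = 290.6 kN → gross-section yield.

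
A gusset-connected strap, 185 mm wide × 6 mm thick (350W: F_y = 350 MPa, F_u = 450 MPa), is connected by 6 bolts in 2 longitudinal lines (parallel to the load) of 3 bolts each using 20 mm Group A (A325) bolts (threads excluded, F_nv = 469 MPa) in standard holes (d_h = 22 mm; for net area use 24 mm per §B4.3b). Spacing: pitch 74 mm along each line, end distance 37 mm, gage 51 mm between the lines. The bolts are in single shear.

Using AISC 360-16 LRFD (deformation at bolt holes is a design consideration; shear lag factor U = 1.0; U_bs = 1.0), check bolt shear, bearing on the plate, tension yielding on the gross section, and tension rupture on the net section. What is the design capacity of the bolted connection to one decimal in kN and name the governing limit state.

277.4 kN (net-section rupture governs)

Bolt shear: A_b = π(20)²/4 = 314.16 mm². φR_n = 0.75 × 469 × 314.16 × 6 × 1 = 663.0 kN.
Bearing (6 mm plate, F_u = 450 MPa): end bolts L_c = 37 − 22/2 = 26, R_n = min(1.2×26×6×450, 2.4×20×6×450) = 84.24 kN/bolt; interior L_c = 74 − 22 = 52, R_n = 129.6 kN/bolt. φR_n = 0.75 × (2×84.24 + 4×129.6) = 515.2 kN.
Tension yield (gross): A_g = 185×6 = 1110 mm². φR_n = 0.90 × 350 × 1110 = 349.7 kN.
Tension rupture (net): A_n = (185 − 2×24)×6 = 822 mm² (U = 1.0, A_e = A_n). φR_n = 0.75 × 450 × 822 = 277.4 kN.
Governing: min(663.0, 515.2, 349.7, 277.4) = 277.4 kN → net-section rupture.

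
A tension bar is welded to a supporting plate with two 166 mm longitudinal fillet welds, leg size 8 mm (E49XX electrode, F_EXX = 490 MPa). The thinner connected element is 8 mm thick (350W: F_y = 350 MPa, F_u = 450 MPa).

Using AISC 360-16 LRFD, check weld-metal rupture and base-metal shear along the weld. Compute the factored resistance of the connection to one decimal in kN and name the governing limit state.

Weld metal: throat = 0.707×8 = 5.656 mm, L = 2×166 = 332 mm. φR_n = 0.75 × 0.6 × 490 × 5.656 × 332 = 414.1 kN.
Base metal shear (8 mm plate): yield φR_n = 1.0×0.6×350×8×332 = 557.8 kN; rupture φR_n = 0.75×0.6×450×8×332 = 537.8 kN; take 537.8 kN (rupture).
Governing: min(414.1, 537.8) = 414.1 kN → weld metal.

414.1 kN (weld metal governs)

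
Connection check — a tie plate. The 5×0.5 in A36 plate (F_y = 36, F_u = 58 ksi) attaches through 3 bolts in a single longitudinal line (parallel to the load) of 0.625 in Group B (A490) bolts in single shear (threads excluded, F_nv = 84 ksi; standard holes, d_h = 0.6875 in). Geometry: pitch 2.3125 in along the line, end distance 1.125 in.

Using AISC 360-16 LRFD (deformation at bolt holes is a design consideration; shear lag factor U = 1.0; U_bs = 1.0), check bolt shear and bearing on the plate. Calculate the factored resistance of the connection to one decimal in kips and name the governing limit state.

Bolt shear: A_b = π(0.625)²/4 = 0.3068 in². φR_n = 0.75 × 84 × 0.3068 × 3 × 1 = 58.0 kips.
Bearing (0.5 in plate, F_u = 58 ksi): end bolts L_c = 1.125 − 0.6875/2 = 0.78125, R_n = min(1.2×0.78125×0.5×58, 2.4×0.625×0.5×58) = 27.188 kips/bolt; interior L_c = 2.3125 − 0.6875 = 1.625, R_n = 43.5 kips/bolt. φR_n = 0.75 × (1×27.188 + 2×43.5) = 85.6 kips.
Governing: min(58.0, 85.6) = 58.0 kips → bolt shear.

58.0 kips (bolt shear governs)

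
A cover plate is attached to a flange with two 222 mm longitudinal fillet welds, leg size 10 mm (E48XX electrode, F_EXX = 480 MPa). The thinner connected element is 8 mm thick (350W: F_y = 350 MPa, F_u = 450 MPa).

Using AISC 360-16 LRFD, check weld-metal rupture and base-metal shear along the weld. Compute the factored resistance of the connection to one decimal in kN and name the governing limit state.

Weld metal: throat = 0.707×10 = 7.07 mm, L = 2×222 = 444 mm. φR_n = 0.75 × 0.6 × 480 × 7.07 × 444 = 678.0 kN.
Base metal shear (8 mm plate): yield φR_n = 1.0×0.6×350×8×444 = 745.9 kN; rupture φR_n = 0.75×0.6×450×8×444 = 719.3 kN; take 719.3 kN (rupture).
Governing: min(678.0, 719.3) = 678.0 kN → weld metal.

678.0 kN (weld metal governs)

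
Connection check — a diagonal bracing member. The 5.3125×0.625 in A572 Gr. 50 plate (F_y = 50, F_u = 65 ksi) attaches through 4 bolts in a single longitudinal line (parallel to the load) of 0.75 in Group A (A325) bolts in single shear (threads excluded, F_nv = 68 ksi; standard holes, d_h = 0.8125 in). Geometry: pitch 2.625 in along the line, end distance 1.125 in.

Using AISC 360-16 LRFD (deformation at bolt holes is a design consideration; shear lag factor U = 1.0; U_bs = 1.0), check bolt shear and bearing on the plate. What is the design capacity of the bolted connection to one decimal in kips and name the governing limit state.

90.1 kips (bolt shear governs)

Bolt shear: A_b = π(0.75)²/4 = 0.44179 in². φR_n = 0.75 × 68 × 0.44179 × 4 × 1 = 90.1 kips.
Bearing (0.625 in plate, F_u = 65 ksi): end bolts L_c = 1.125 − 0.8125/2 = 0.71875, R_n = min(1.2×0.71875×0.625×65, 2.4×0.75×0.625×65) = 35.039 kips/bolt; interior L_c = 2.625 − 0.8125 = 1.8125, R_n = 73.125 kips/bolt. φR_n = 0.75 × (1×35.039 + 3×73.125) = 190.8 kips.
Governing: min(90.1, 190.8) = 90.1 kips → bolt shear.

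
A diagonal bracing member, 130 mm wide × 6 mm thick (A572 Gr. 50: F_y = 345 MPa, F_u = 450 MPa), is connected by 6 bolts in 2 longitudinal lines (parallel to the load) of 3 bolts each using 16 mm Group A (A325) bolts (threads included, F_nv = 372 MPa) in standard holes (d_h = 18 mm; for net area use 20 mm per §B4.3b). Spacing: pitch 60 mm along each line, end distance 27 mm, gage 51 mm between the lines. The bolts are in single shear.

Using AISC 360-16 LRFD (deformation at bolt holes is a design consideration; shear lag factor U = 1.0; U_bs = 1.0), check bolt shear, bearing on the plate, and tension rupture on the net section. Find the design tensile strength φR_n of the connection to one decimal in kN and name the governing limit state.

Bolt shear: A_b = π(16)²/4 = 201.06 mm². φR_n = 0.75 × 372 × 201.06 × 6 × 1 = 336.6 kN.
Bearing (6 mm plate, F_u = 450 MPa): end bolts L_c = 27 − 18/2 = 18, R_n = min(1.2×18×6×450, 2.4×16×6×450) = 58.32 kN/bolt; interior L_c = 60 − 18 = 42, R_n = 103.68 kN/bolt. φR_n = 0.75 × (2×58.32 + 4×103.68) = 398.5 kN.
Tension rupture (net): A_n = (130 − 2×20)×6 = 540 mm² (U = 1.0, A_e = A_n). φR_n = 0.75 × 450 × 540 = 182.3 kN.
Governing: min(336.6, 398.5, 182.3) = 182.3 kN → net-section rupture.

182.3 kN (net-section rupture governs)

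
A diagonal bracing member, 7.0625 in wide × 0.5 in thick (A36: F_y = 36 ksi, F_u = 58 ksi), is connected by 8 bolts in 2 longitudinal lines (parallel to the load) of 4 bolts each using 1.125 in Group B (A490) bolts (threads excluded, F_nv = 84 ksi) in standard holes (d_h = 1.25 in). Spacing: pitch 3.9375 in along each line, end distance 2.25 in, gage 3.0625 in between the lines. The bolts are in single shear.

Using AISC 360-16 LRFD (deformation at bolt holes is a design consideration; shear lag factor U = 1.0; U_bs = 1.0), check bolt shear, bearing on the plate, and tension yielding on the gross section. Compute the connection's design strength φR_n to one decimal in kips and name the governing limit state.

Bolt shear: A_b = π(1.125)²/4 = 0.99402 in². φR_n = 0.75 × 84 × 0.99402 × 8 × 1 = 501.0 kips.
Bearing (0.5 in plate, F_u = 58 ksi): end bolts L_c = 2.25 − 1.25/2 = 1.625, R_n = min(1.2×1.625×0.5×58, 2.4×1.125×0.5×58) = 56.55 kips/bolt; interior L_c = 3.9375 − 1.25 = 2.6875, R_n = 78.3 kips/bolt. φR_n = 0.75 × (2×56.55 + 6×78.3) = 437.2 kips.
Tension yield (gross): A_g = 7.0625×0.5 = 3.5313 in². φR_n = 0.90 × 36 × 3.5313 = 114.4 kips.
Governing: min(501.0, 437.2, 114.4) = 114.4 kips → gross-section yield.

114.4 kips (gross-section yield governs)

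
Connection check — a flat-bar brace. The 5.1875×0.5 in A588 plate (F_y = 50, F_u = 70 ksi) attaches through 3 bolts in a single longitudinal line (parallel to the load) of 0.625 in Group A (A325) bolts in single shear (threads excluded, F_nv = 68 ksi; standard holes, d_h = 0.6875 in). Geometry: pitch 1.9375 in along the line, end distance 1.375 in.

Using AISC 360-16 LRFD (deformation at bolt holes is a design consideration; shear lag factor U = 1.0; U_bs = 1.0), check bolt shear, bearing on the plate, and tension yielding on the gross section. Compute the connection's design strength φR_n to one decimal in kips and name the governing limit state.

Bolt shear: A_b = π(0.625)²/4 = 0.3068 in². φR_n = 0.75 × 68 × 0.3068 × 3 × 1 = 46.9 kips.
Bearing (0.5 in plate, F_u = 70 ksi): end bolts L_c = 1.375 − 0.6875/2 = 1.03125, R_n = min(1.2×1.03125×0.5×70, 2.4×0.625×0.5×70) = 43.313 kips/bolt; interior L_c = 1.9375 − 0.6875 = 1.25, R_n = 52.5 kips/bolt. φR_n = 0.75 × (1×43.313 + 2×52.5) = 111.2 kips.
Tension yield (gross): A_g = 5.1875×0.5 = 2.5938 in². φR_n = 0.90 × 50 × 2.5938 = 116.7 kips.
Governing: min(46.9, 111.2, 116.7) = 46.9 kips → bolt shear.

46.9 kips (bolt shear governs)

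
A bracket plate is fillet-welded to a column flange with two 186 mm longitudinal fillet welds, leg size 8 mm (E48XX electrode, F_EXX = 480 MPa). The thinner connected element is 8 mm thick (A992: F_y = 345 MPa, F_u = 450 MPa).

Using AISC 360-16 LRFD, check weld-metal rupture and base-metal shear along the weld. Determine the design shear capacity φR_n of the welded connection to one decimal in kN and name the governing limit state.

454.5 kN (weld metal governs)

Weld metal: throat = 0.707×8 = 5.656 mm, L = 2×186 = 372 mm. φR_n = 0.75 × 0.6 × 480 × 5.656 × 372 = 454.5 kN.
Base metal shear (8 mm plate): yield φR_n = 1.0×0.6×345×8×372 = 616.0 kN; rupture φR_n = 0.75×0.6×450×8×372 = 602.6 kN; take 602.6 kN (rupture).
Governing: min(454.5, 602.6) = 454.5 kN → weld metal.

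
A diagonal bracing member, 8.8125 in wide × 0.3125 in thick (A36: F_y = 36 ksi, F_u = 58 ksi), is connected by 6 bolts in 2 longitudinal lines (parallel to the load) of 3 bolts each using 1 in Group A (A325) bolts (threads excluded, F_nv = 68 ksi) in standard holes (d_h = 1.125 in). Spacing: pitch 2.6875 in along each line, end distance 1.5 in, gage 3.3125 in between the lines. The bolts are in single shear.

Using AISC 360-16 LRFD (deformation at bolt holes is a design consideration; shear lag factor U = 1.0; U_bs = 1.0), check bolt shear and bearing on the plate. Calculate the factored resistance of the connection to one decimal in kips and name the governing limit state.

Bolt shear: A_b = π(1)²/4 = 0.7854 in². φR_n = 0.75 × 68 × 0.7854 × 6 × 1 = 240.3 kips.
Bearing (0.3125 in plate, F_u = 58 ksi): end bolts L_c = 1.5 − 1.125/2 = 0.9375, R_n = min(1.2×0.9375×0.3125×58, 2.4×1×0.3125×58) = 20.391 kips/bolt; interior L_c = 2.6875 − 1.125 = 1.5625, R_n = 33.984 kips/bolt. φR_n = 0.75 × (2×20.391 + 4×33.984) = 132.5 kips.
Governing: min(240.3, 132.5) = 132.5 kips → bearing.

132.5 kips (bearing governs)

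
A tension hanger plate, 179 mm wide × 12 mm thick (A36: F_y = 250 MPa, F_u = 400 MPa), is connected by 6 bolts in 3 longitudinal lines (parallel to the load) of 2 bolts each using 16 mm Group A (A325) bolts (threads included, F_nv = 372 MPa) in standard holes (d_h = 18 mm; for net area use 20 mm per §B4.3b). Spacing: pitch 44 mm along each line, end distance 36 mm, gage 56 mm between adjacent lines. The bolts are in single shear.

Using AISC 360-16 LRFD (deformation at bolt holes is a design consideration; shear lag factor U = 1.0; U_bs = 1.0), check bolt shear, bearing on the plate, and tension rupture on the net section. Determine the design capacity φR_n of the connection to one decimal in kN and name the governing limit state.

336.6 kN (bolt shear governs)

Bolt shear: A_b = π(16)²/4 = 201.06 mm². φR_n = 0.75 × 372 × 201.06 × 6 × 1 = 336.6 kN.
Bearing (12 mm plate, F_u = 400 MPa): end bolts L_c = 36 − 18/2 = 27, R_n = min(1.2×27×12×400, 2.4×16×12×400) = 155.52 kN/bolt; interior L_c = 44 − 18 = 26, R_n = 149.76 kN/bolt. φR_n = 0.75 × (3×155.52 + 3×149.76) = 686.9 kN.
Tension rupture (net): A_n = (179 − 3×20)×12 = 1428 mm² (U = 1.0, A_e = A_n). φR_n = 0.75 × 400 × 1428 = 428.4 kN.
Governing: min(336.6, 686.9, 428.4) = 336.6 kN → bolt shear.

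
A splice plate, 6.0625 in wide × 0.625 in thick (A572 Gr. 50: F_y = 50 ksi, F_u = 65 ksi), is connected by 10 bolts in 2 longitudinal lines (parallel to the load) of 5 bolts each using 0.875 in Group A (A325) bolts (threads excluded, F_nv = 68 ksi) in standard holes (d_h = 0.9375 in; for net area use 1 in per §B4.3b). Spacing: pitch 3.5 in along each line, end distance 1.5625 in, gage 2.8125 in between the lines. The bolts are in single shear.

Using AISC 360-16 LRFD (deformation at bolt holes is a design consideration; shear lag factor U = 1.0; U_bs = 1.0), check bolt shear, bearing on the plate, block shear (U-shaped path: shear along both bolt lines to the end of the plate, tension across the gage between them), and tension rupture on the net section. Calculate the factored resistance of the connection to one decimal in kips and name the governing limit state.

123.8 kips (net-section rupture governs)

Bolt shear: A_b = π(0.875)²/4 = 0.60132 in². φR_n = 0.75 × 68 × 0.60132 × 10 × 1 = 306.7 kips.
Bearing (0.625 in plate, F_u = 65 ksi): end bolts L_c = 1.5625 − 0.9375/2 = 1.09375, R_n = min(1.2×1.09375×0.625×65, 2.4×0.875×0.625×65) = 53.32 kips/bolt; interior L_c = 3.5 − 0.9375 = 2.5625, R_n = 85.313 kips/bolt. φR_n = 0.75 × (2×53.32 + 8×85.313) = 591.9 kips.
Block shear: shear path 2×[1.5625+4×3.5] = 2×15.5625 in, A_gv = 19.453, A_nv = 2×(15.5625 − 4.5×1)×0.625 = 13.828 in²; tension across gage: (2.8125 − 1×1)×0.625 = 1.1328 in². R_n = min(0.6×65×13.828, 0.6×50×19.453) + 1.0×65×1.1328 = min(539.29, 583.59) + 73.632 = 612.92 kips. φR_n = 0.75 × 612.92 = 459.7 kips.
Tension rupture (net): A_n = (6.0625 − 2×1)×0.625 = 2.5391 in² (U = 1.0, A_e = A_n). φR_n = 0.75 × 65 × 2.5391 = 123.8 kips.
Governing: min(306.7, 591.9, 459.7, 123.8) = 123.8 kips → net-section rupture.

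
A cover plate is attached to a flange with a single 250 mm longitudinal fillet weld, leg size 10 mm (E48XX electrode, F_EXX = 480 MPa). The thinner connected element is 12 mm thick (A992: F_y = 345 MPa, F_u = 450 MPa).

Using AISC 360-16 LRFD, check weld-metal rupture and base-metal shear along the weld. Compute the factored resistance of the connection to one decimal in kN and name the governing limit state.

381.8 kN (weld metal governs)

Weld metal: throat = 0.707×10 = 7.07 mm, L = 250 mm. φR_n = 0.75 × 0.6 × 480 × 7.07 × 250 = 381.8 kN.
Base metal shear (12 mm plate): yield φR_n = 1.0×0.6×345×12×250 = 621.0 kN; rupture φR_n = 0.75×0.6×450×12×250 = 607.5 kN; take 607.5 kN (rupture).
Governing: min(381.8, 607.5) = 381.8 kN → weld metal.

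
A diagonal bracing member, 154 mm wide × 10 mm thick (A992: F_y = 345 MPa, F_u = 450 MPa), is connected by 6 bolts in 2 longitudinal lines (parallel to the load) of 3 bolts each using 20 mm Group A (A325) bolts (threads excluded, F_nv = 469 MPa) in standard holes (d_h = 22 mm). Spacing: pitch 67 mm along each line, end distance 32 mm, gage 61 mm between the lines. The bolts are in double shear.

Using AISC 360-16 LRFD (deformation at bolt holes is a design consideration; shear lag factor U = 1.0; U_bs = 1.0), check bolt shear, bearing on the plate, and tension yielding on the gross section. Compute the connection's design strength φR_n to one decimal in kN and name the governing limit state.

Bolt shear: A_b = π(20)²/4 = 314.16 mm². φR_n = 0.75 × 469 × 314.16 × 6 × 2 = 1326.1 kN.
Bearing (10 mm plate, F_u = 450 MPa): end bolts L_c = 32 − 22/2 = 21, R_n = min(1.2×21×10×450, 2.4×20×10×450) = 113.4 kN/bolt; interior L_c = 67 − 22 = 45, R_n = 216 kN/bolt. φR_n = 0.75 × (2×113.4 + 4×216) = 818.1 kN.
Tension yield (gross): A_g = 154×10 = 1540 mm². φR_n = 0.90 × 345 × 1540 = 478.2 kN.
Governing: min(1326.1, 818.1, 478.2) = 478.2 kN → gross-section yield.

478.2 kN (gross-section yield governs)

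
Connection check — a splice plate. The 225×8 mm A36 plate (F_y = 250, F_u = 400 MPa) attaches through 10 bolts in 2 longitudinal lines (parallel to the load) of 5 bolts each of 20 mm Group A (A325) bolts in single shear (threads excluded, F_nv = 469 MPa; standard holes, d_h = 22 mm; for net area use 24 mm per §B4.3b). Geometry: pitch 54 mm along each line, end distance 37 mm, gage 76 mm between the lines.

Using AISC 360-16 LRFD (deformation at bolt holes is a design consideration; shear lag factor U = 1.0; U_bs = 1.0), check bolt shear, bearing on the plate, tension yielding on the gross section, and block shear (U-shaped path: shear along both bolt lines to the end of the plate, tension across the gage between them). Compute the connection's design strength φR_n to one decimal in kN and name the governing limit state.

Bolt shear: A_b = π(20)²/4 = 314.16 mm². φR_n = 0.75 × 469 × 314.16 × 10 × 1 = 1105.1 kN.
Bearing (8 mm plate, F_u = 400 MPa): end bolts L_c = 37 − 22/2 = 26, R_n = min(1.2×26×8×400, 2.4×20×8×400) = 99.84 kN/bolt; interior L_c = 54 − 22 = 32, R_n = 122.88 kN/bolt. φR_n = 0.75 × (2×99.84 + 8×122.88) = 887.0 kN.
Tension yield (gross): A_g = 225×8 = 1800 mm². φR_n = 0.90 × 250 × 1800 = 405.0 kN.
Block shear: shear path 2×[37+4×54] = 2×253 mm, A_gv = 4048, A_nv = 2×(253 − 4.5×24)×8 = 2320 mm²; tension across gage: (76 − 1×24)×8 = 416 mm². R_n = min(0.6×400×2320, 0.6×250×4048) + 1.0×400×416 = min(556.8, 607.2) + 166.4 = 723.2 kN. φR_n = 0.75 × 723.2 = 542.4 kN.
Governing: min(1105.1, 887.0, 405.0, 542.4) = 405.0 kN → gross-section yield.

405.0 kN (gross-section yield governs)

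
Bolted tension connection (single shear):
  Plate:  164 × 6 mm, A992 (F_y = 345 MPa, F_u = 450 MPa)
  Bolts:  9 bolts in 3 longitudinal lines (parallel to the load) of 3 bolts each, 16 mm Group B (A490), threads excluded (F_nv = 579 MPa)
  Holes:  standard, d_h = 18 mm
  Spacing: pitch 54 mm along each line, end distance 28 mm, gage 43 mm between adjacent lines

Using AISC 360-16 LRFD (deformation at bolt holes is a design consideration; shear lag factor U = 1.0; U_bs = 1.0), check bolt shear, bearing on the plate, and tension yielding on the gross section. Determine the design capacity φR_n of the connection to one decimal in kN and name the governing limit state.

305.5 kN (gross-section yield governs)

Bolt shear: A_b = π(16)²/4 = 201.06 mm². φR_n = 0.75 × 579 × 201.06 × 9 × 1 = 785.8 kN.
Bearing (6 mm plate, F_u = 450 MPa): end bolts L_c = 28 − 18/2 = 19, R_n = min(1.2×19×6×450, 2.4×16×6×450) = 61.56 kN/bolt; interior L_c = 54 − 18 = 36, R_n = 103.68 kN/bolt. φR_n = 0.75 × (3×61.56 + 6×103.68) = 605.1 kN.
Tension yield (gross): A_g = 164×6 = 984 mm². φR_n = 0.90 × 345 × 984 = 305.5 kN.
Governing: min(785.8, 605.1, 305.5) = 305.5 kN → gross-section yield.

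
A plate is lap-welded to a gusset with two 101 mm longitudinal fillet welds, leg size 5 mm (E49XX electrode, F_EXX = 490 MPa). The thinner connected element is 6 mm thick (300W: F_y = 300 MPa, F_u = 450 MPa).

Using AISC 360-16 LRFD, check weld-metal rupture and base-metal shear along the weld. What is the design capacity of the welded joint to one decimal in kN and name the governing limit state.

157.5 kN (weld metal governs)

Weld metal: throat = 0.707×5 = 3.535 mm, L = 2×101 = 202 mm. φR_n = 0.75 × 0.6 × 490 × 3.535 × 202 = 157.5 kN.
Base metal shear (6 mm plate): yield φR_n = 1.0×0.6×300×6×202 = 218.2 kN; rupture φR_n = 0.75×0.6×450×6×202 = 245.4 kN; take 218.2 kN (yield).
Governing: min(157.5, 218.2) = 157.5 kN → weld metal.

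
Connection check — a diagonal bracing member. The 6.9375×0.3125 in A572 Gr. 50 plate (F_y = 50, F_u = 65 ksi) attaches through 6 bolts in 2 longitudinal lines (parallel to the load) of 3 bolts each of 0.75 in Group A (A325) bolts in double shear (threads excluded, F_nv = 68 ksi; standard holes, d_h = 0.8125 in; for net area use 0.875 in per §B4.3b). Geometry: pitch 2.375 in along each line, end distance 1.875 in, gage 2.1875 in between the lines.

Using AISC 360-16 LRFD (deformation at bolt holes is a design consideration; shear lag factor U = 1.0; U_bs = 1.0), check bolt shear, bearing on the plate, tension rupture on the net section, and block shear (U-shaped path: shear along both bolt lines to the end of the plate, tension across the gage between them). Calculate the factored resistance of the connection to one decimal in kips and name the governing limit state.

Bolt shear: A_b = π(0.75)²/4 = 0.44179 in². φR_n = 0.75 × 68 × 0.44179 × 6 × 2 = 270.4 kips.
Bearing (0.3125 in plate, F_u = 65 ksi): end bolts L_c = 1.875 − 0.8125/2 = 1.46875, R_n = min(1.2×1.46875×0.3125×65, 2.4×0.75×0.3125×65) = 35.801 kips/bolt; interior L_c = 2.375 − 0.8125 = 1.5625, R_n = 36.563 kips/bolt. φR_n = 0.75 × (2×35.801 + 4×36.563) = 163.4 kips.
Tension rupture (net): A_n = (6.9375 − 2×0.875)×0.3125 = 1.6211 in² (U = 1.0, A_e = A_n). φR_n = 0.75 × 65 × 1.6211 = 79.0 kips.
Block shear: shear path 2×[1.875+2×2.375] = 2×6.625 in, A_gv = 4.1406, A_nv = 2×(6.625 − 2.5×0.875)×0.3125 = 2.7734 in²; tension across gage: (2.1875 − 1×0.875)×0.3125 = 0.41016 in². R_n = min(0.6×65×2.7734, 0.6×50×4.1406) + 1.0×65×0.41016 = min(108.16, 124.22) + 26.66 = 134.82 kips. φR_n = 0.75 × 134.82 = 101.1 kips.
Governing: min(270.4, 163.4, 79.0, 101.1) = 79.0 kips → net-section rupture.

79.0 kips (net-section rupture governs)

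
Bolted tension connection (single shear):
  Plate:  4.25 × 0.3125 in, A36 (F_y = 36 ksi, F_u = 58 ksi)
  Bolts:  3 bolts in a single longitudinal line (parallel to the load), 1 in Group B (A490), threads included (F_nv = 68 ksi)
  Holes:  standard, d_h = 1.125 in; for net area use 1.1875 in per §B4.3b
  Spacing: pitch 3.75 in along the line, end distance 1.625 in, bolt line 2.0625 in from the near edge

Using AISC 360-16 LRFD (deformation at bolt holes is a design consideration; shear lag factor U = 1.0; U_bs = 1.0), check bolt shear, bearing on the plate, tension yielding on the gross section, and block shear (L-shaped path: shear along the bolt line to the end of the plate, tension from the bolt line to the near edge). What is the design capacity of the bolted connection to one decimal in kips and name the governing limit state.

Bolt shear: A_b = π(1)²/4 = 0.7854 in². φR_n = 0.75 × 68 × 0.7854 × 3 × 1 = 120.2 kips.
Bearing (0.3125 in plate, F_u = 58 ksi): end bolts L_c = 1.625 − 1.125/2 = 1.0625, R_n = min(1.2×1.0625×0.3125×58, 2.4×1×0.3125×58) = 23.109 kips/bolt; interior L_c = 3.75 − 1.125 = 2.625, R_n = 43.5 kips/bolt. φR_n = 0.75 × (1×23.109 + 2×43.5) = 82.6 kips.
Tension yield (gross): A_g = 4.25×0.3125 = 1.3281 in². φR_n = 0.90 × 36 × 1.3281 = 43.0 kips.
Block shear: shear path 1×[1.625+2×3.75] = 1×9.125 in, A_gv = 2.8516, A_nv = 1×(9.125 − 2.5×1.1875)×0.3125 = 1.9238 in²; tension to near edge: (2.0625 − 0.5×1.1875)×0.3125 = 0.45898 in². R_n = min(0.6×58×1.9238, 0.6×36×2.8516) + 1.0×58×0.45898 = min(66.948, 61.595) + 26.621 = 88.216 kips. φR_n = 0.75 × 88.216 = 66.2 kips.
Governing: min(120.2, 82.6, 43.0, 66.2) = 43.0 kips → gross-section yield.

43.0 kips (gross-section yield governs)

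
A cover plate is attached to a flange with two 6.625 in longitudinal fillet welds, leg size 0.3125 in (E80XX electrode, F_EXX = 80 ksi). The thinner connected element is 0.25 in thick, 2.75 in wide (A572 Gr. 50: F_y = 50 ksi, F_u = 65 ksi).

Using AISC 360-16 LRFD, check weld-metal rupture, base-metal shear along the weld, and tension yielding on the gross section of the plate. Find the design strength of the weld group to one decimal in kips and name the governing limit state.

Weld metal: throat = 0.707×0.3125 = 0.22094 in, L = 2×6.625 = 13.25 in. φR_n = 0.75 × 0.6 × 80 × 0.22094 × 13.25 = 105.4 kips.
Base metal shear (0.25 in plate): yield φR_n = 1.0×0.6×50×0.25×13.25 = 99.4 kips; rupture φR_n = 0.75×0.6×65×0.25×13.25 = 96.9 kips; take 96.9 kips (rupture).
Tension yield (gross): A_g = 2.75×0.25 = 0.6875 in². φR_n = 0.90 × 50 × 0.6875 = 30.9 kips.
Governing: min(105.4, 96.9, 30.9) = 30.9 kips → gross-section yield.

30.9 kips (gross-section yield governs)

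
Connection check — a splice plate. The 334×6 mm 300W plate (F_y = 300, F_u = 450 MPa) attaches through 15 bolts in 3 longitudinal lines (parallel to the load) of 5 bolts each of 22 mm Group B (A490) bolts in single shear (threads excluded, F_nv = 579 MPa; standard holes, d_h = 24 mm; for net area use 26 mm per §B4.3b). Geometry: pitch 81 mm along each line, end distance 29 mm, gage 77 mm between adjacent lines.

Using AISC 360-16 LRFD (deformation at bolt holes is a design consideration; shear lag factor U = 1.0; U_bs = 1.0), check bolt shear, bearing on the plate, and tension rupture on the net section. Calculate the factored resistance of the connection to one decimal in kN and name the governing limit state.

518.4 kN (net-section rupture governs)

Bolt shear: A_b = π(22)²/4 = 380.13 mm². φR_n = 0.75 × 579 × 380.13 × 15 × 1 = 2476.1 kN.
Bearing (6 mm plate, F_u = 450 MPa): end bolts L_c = 29 − 24/2 = 17, R_n = min(1.2×17×6×450, 2.4×22×6×450) = 55.08 kN/bolt; interior L_c = 81 − 24 = 57, R_n = 142.56 kN/bolt. φR_n = 0.75 × (3×55.08 + 12×142.56) = 1407.0 kN.
Tension rupture (net): A_n = (334 − 3×26)×6 = 1536 mm² (U = 1.0, A_e = A_n). φR_n = 0.75 × 450 × 1536 = 518.4 kN.
Governing: min(2476.1, 1407.0, 518.4) = 518.4 kN → net-section rupture.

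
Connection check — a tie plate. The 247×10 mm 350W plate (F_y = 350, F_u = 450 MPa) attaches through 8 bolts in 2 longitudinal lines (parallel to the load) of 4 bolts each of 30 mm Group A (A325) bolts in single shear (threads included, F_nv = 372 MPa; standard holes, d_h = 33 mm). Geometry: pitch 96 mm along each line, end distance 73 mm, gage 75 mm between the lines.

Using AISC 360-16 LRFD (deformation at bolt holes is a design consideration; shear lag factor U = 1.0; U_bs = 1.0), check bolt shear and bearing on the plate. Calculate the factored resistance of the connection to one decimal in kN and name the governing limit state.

1577.7 kN (bolt shear governs)

Bolt shear: A_b = π(30)²/4 = 706.86 mm². φR_n = 0.75 × 372 × 706.86 × 8 × 1 = 1577.7 kN.
Bearing (10 mm plate, F_u = 450 MPa): end bolts L_c = 73 − 33/2 = 56.5, R_n = min(1.2×56.5×10×450, 2.4×30×10×450) = 305.1 kN/bolt; interior L_c = 96 − 33 = 63, R_n = 324 kN/bolt. φR_n = 0.75 × (2×305.1 + 6×324) = 1915.7 kN.
Governing: min(1577.7, 1915.7) = 1577.7 kN → bolt shear.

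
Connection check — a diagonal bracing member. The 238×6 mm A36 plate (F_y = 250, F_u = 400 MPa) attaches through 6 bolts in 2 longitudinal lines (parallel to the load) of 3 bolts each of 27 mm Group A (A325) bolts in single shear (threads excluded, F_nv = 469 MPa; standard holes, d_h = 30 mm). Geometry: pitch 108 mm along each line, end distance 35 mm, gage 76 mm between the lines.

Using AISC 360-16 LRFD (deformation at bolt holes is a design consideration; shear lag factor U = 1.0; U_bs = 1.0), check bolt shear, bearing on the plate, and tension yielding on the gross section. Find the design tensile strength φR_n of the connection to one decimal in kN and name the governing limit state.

Bolt shear: A_b = π(27)²/4 = 572.56 mm². φR_n = 0.75 × 469 × 572.56 × 6 × 1 = 1208.4 kN.
Bearing (6 mm plate, F_u = 400 MPa): end bolts L_c = 35 − 30/2 = 20, R_n = min(1.2×20×6×400, 2.4×27×6×400) = 57.6 kN/bolt; interior L_c = 108 − 30 = 78, R_n = 155.52 kN/bolt. φR_n = 0.75 × (2×57.6 + 4×155.52) = 553.0 kN.
Tension yield (gross): A_g = 238×6 = 1428 mm². φR_n = 0.90 × 250 × 1428 = 321.3 kN.
Governing: min(1208.4, 553.0, 321.3) = 321.3 kN → gross-section yield.

321.3 kN (gross-section yield governs)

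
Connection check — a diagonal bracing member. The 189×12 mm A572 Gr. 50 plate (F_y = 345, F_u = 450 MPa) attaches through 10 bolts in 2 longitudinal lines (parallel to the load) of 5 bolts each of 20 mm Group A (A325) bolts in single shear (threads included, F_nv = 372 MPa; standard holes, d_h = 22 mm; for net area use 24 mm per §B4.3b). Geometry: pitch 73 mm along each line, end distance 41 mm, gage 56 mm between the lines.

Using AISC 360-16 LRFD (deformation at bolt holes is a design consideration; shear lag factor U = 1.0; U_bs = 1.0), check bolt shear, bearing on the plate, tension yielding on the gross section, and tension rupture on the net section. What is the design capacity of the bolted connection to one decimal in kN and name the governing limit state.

Bolt shear: A_b = π(20)²/4 = 314.16 mm². φR_n = 0.75 × 372 × 314.16 × 10 × 1 = 876.5 kN.
Bearing (12 mm plate, F_u = 450 MPa): end bolts L_c = 41 − 22/2 = 30, R_n = min(1.2×30×12×450, 2.4×20×12×450) = 194.4 kN/bolt; interior L_c = 73 − 22 = 51, R_n = 259.2 kN/bolt. φR_n = 0.75 × (2×194.4 + 8×259.2) = 1846.8 kN.
Tension yield (gross): A_g = 189×12 = 2268 mm². φR_n = 0.90 × 345 × 2268 = 704.2 kN.
Tension rupture (net): A_n = (189 − 2×24)×12 = 1692 mm² (U = 1.0, A_e = A_n). φR_n = 0.75 × 450 × 1692 = 571.1 kN.
Governing: min(876.5, 1846.8, 704.2, 571.1) = 571.1 kN → net-section rupture.

571.1 kN (net-section rupture governs)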